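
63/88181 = 63/88181 = 0.00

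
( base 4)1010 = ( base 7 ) 125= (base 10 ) 68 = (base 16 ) 44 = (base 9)75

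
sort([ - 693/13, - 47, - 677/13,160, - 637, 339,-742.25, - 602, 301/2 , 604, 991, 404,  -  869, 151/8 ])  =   [ - 869, -742.25,-637, - 602,-693/13, - 677/13,-47, 151/8,301/2, 160, 339, 404, 604,991 ] 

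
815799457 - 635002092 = 180797365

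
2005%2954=2005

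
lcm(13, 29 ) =377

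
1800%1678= 122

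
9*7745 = 69705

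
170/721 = 170/721   =  0.24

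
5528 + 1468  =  6996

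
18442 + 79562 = 98004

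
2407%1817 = 590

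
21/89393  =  21/89393 = 0.00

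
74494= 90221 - 15727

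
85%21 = 1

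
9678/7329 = 1 + 783/2443 = 1.32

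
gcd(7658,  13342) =14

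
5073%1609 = 246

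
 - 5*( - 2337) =11685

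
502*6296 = 3160592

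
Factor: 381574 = 2^1*190787^1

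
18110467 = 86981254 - 68870787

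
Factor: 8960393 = 13^1*689261^1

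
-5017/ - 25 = 5017/25=200.68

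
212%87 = 38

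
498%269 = 229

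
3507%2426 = 1081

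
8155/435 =18 + 65/87 = 18.75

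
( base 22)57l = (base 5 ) 40340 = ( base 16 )A23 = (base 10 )2595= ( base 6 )20003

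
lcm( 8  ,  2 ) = 8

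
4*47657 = 190628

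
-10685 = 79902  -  90587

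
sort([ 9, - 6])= [ - 6,9]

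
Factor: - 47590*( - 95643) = 4551650370 = 2^1*3^2* 5^1*4759^1*10627^1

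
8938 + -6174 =2764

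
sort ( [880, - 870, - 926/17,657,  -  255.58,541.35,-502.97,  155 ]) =[- 870,-502.97, - 255.58 , - 926/17,155, 541.35, 657,880 ] 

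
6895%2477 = 1941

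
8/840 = 1/105 = 0.01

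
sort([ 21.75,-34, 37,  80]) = [ - 34, 21.75,37, 80]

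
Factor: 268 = 2^2 *67^1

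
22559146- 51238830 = - 28679684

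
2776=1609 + 1167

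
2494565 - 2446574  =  47991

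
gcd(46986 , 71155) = 1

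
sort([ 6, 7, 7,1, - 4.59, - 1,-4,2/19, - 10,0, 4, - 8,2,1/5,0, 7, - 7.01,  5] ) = [ - 10, - 8, -7.01, - 4.59,-4,-1,0, 0,2/19,1/5,1,2,  4,5,6, 7, 7, 7 ]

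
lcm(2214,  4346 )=117342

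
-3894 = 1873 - 5767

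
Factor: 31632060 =2^2*3^1*5^1*409^1*1289^1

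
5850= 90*65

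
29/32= 29/32 = 0.91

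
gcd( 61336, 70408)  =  8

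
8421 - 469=7952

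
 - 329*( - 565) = 185885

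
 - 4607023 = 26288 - 4633311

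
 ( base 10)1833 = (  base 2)11100101001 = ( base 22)3H7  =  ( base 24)349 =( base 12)1089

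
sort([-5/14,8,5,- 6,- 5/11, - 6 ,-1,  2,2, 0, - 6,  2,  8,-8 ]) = [-8, - 6 , - 6 , - 6, - 1, - 5/11,  -  5/14,  0,  2,2,  2,  5, 8, 8 ] 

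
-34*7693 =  - 261562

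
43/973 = 43/973 = 0.04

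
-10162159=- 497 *20447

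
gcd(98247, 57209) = 1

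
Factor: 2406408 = 2^3* 3^1 * 100267^1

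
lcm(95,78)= 7410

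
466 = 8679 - 8213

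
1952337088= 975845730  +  976491358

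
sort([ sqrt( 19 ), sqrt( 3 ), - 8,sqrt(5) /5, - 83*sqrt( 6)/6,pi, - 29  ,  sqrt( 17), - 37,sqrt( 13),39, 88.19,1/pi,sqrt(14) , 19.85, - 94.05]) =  [-94.05,-37, - 83*sqrt( 6) /6, - 29,  -  8,1/pi,sqrt (5 ) /5, sqrt( 3 ),  pi,sqrt(13), sqrt ( 14 ), sqrt( 17), sqrt( 19),19.85,39, 88.19 ] 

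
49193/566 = 86 + 517/566= 86.91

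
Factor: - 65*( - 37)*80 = 192400 = 2^4*5^2*13^1*37^1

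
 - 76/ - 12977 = 4/683 =0.01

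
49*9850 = 482650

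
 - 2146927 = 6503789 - 8650716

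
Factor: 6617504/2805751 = 2^5 * 13^(-1)*227^1*911^1*215827^( - 1 ) 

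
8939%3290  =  2359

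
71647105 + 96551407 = 168198512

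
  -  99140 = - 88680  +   - 10460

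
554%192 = 170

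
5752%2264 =1224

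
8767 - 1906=6861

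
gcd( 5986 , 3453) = 1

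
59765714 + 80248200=140013914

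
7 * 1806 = 12642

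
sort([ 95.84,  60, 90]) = [ 60,  90, 95.84 ]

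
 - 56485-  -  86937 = 30452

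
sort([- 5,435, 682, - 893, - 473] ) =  [ - 893, - 473,-5, 435, 682]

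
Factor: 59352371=13^1 * 19^2 * 12647^1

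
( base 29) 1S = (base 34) 1n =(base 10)57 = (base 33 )1o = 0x39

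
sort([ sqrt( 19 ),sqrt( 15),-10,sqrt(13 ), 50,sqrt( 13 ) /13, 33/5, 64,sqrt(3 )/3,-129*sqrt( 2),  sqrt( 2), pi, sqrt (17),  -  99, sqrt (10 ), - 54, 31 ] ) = [  -  129 * sqrt( 2 ),- 99,  -  54,-10,  sqrt( 13 ) /13,sqrt( 3)/3, sqrt( 2 ),pi,sqrt( 10), sqrt( 13),sqrt( 15 ),  sqrt( 17 ),sqrt(  19),33/5, 31, 50, 64]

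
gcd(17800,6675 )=2225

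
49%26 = 23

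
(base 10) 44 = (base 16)2C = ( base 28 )1g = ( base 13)35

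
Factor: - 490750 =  - 2^1*5^3*13^1*151^1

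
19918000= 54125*368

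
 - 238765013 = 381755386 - 620520399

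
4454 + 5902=10356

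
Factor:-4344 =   -  2^3 * 3^1*181^1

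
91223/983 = 91223/983 = 92.80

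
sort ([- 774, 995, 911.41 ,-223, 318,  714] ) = [ - 774 , - 223, 318,  714, 911.41, 995] 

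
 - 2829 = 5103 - 7932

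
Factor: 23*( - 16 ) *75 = -27600 = - 2^4*3^1 * 5^2*23^1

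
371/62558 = 371/62558 = 0.01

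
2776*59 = 163784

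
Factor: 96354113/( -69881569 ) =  - 17^1 * 1607^1*1699^ ( - 1)*3527^1*41131^(- 1 )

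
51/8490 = 17/2830 = 0.01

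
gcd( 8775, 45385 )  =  5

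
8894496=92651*96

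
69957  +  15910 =85867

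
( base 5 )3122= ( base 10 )412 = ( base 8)634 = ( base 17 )174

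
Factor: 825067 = 825067^1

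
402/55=7 + 17/55  =  7.31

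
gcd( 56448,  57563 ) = 1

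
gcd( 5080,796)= 4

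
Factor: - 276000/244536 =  - 500/443 = -2^2*5^3*443^( - 1)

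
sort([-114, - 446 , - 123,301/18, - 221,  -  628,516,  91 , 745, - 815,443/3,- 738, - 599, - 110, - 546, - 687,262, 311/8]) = [ - 815, - 738, - 687, - 628, - 599,-546, -446, - 221, - 123, - 114, - 110,301/18,311/8, 91,443/3, 262, 516, 745]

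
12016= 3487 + 8529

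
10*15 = 150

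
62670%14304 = 5454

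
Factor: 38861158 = 2^1* 7^1* 439^1*6323^1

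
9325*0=0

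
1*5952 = 5952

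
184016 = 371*496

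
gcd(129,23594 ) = 1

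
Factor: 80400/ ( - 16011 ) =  - 2^4 *3^( - 2 )*5^2*67^1*593^( - 1) = - 26800/5337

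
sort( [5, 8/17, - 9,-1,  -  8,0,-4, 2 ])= [-9, - 8,-4, - 1,  0, 8/17, 2, 5 ]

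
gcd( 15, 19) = 1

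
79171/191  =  79171/191 = 414.51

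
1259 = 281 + 978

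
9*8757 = 78813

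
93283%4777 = 2520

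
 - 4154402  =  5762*(-721)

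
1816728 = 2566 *708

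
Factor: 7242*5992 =43394064= 2^4*3^1*7^1*17^1*71^1*107^1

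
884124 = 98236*9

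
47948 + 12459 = 60407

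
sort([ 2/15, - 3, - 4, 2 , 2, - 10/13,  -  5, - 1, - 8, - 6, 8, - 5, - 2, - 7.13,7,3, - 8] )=[ -8, - 8, - 7.13, - 6, - 5 , - 5, - 4,  -  3, - 2,  -  1, - 10/13,2/15,2,2 , 3 , 7, 8]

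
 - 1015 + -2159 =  - 3174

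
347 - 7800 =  - 7453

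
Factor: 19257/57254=2^ ( - 1 )*3^1*7^2* 131^1*28627^( - 1 ) 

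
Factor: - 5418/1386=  - 11^( - 1 )*43^1  =  - 43/11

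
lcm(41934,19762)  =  1719294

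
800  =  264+536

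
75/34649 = 75/34649  =  0.00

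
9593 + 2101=11694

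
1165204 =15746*74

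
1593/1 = 1593 = 1593.00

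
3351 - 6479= -3128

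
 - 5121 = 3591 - 8712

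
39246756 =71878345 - 32631589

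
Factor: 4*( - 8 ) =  - 2^5 = - 32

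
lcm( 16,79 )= 1264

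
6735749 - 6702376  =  33373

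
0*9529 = 0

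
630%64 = 54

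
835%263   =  46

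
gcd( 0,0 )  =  0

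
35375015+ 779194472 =814569487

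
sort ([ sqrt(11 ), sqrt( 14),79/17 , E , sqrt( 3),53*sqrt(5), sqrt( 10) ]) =[ sqrt( 3), E,sqrt( 10), sqrt( 11), sqrt ( 14),79/17,53*sqrt( 5)]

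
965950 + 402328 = 1368278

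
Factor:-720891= - 3^2*173^1*463^1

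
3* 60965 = 182895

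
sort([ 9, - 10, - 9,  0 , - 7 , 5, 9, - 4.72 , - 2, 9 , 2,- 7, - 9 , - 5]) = [ - 10, - 9,  -  9, - 7, - 7, - 5,-4.72, - 2,0,2,5, 9,9, 9]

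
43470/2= 21735 = 21735.00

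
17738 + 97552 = 115290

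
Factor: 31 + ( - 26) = 5^1 = 5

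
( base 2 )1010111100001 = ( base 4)1113201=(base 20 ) e01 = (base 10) 5601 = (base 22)bcd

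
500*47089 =23544500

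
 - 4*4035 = - 16140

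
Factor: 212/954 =2/9 =2^1*3^( - 2)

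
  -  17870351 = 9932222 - 27802573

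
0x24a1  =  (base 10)9377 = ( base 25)f02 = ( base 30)ach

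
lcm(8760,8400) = 613200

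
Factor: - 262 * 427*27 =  - 2^1*3^3 * 7^1 * 61^1 * 131^1 = -  3020598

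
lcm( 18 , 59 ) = 1062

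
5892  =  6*982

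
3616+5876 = 9492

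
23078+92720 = 115798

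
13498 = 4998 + 8500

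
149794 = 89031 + 60763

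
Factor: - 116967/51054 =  - 2^( - 1)*67^( - 1)*307^1 = -307/134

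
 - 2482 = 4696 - 7178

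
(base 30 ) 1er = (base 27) 1MO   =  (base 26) 1PL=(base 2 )10101000011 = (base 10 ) 1347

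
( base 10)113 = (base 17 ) 6B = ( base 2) 1110001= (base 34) 3b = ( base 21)58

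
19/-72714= -1 + 72695/72714 = - 0.00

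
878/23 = 38 + 4/23 = 38.17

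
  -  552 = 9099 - 9651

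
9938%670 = 558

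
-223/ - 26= 8 + 15/26 = 8.58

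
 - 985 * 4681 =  - 4610785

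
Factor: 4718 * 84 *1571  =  622606152 = 2^3*3^1*7^2*337^1*1571^1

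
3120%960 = 240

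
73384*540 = 39627360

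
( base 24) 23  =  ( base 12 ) 43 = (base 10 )51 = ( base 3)1220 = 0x33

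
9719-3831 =5888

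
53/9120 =53/9120 = 0.01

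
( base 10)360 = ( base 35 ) AA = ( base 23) ff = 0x168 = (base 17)143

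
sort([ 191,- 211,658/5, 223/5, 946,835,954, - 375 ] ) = [- 375,-211,223/5,  658/5,191 , 835, 946,954 ]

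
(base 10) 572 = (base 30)j2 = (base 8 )1074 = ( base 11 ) 480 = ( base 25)MM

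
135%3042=135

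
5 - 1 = 4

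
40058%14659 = 10740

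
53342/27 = 53342/27 = 1975.63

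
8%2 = 0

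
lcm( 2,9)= 18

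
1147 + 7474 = 8621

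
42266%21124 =18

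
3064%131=51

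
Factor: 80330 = 2^1*5^1 * 29^1*277^1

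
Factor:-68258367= -3^2 * 7584263^1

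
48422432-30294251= 18128181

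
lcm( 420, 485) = 40740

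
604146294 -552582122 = 51564172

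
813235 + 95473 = 908708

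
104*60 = 6240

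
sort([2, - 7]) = [-7, 2]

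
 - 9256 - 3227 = - 12483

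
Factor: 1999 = 1999^1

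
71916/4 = 17979 = 17979.00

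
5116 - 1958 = 3158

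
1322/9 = 1322/9=146.89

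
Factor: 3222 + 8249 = 11471 = 11471^1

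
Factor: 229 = 229^1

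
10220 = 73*140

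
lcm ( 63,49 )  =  441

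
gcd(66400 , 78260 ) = 20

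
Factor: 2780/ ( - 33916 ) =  - 5^1*61^( - 1) = - 5/61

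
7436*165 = 1226940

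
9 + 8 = 17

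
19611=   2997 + 16614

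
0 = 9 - 9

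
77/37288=77/37288 =0.00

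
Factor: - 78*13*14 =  - 14196 = - 2^2 *3^1*7^1 * 13^2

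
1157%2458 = 1157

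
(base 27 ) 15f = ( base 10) 879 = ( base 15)3d9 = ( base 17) 30c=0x36F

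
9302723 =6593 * 1411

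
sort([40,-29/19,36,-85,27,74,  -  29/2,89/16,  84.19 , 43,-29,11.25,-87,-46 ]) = [-87, - 85, -46,  -  29,-29/2,-29/19,89/16, 11.25,27,36,40,43,74,  84.19 ] 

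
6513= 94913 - 88400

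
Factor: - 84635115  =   - 3^1*5^1*31^1*182011^1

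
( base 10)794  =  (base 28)10A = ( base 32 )OQ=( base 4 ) 30122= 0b1100011010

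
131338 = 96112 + 35226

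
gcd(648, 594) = 54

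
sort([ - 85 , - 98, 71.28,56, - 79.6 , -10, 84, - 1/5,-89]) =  [ - 98, - 89, - 85,-79.6, - 10,-1/5, 56,71.28,  84]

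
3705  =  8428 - 4723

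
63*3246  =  204498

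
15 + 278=293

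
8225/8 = 1028+ 1/8 = 1028.12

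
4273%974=377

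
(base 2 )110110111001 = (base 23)6EH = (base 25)5FD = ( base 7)13146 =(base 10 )3513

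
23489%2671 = 2121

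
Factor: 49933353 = 3^1 * 293^1* 56807^1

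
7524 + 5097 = 12621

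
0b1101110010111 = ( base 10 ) 7063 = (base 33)6g1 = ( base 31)7AQ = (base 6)52411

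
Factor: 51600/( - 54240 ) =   -  215/226=- 2^(  -  1) *5^1 * 43^1 * 113^( -1)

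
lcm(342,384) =21888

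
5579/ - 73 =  - 5579/73 =- 76.42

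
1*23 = 23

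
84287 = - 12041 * ( - 7 )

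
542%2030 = 542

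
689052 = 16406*42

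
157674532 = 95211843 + 62462689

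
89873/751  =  89873/751 = 119.67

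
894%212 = 46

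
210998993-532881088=-321882095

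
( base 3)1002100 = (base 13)48c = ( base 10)792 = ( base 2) 1100011000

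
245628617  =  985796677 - 740168060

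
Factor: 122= 2^1*61^1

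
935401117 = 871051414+64349703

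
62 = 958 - 896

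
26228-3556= 22672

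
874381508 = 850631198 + 23750310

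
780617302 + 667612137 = 1448229439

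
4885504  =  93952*52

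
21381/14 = 1527 + 3/14 = 1527.21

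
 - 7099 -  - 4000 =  - 3099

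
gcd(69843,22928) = 1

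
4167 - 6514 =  - 2347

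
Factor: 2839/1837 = 11^(  -  1 ) * 17^1 = 17/11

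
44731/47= 44731/47 =951.72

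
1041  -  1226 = - 185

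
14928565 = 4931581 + 9996984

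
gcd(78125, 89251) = 1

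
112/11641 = 16/1663 = 0.01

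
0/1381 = 0 = 0.00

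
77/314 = 77/314 = 0.25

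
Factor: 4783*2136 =10216488 = 2^3* 3^1*89^1*4783^1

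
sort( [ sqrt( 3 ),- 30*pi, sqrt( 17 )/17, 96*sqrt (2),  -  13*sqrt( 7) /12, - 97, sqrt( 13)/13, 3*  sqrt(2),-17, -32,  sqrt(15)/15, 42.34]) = [-97, - 30*pi,-32, - 17,-13*sqrt( 7 ) /12, sqrt( 17)/17, sqrt( 15)/15,sqrt( 13)/13, sqrt(3) , 3*sqrt( 2),42.34,96 * sqrt( 2)]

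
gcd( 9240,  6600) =1320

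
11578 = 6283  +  5295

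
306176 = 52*5888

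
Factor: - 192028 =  - 2^2 * 61^1*787^1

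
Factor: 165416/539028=2^1*3^(-3 ) * 7^( - 1 ) * 29^1 = 58/189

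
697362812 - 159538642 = 537824170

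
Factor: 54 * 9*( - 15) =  - 2^1*3^6*5^1 = -  7290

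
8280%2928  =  2424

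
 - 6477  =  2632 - 9109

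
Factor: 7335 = 3^2*5^1*163^1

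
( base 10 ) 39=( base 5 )124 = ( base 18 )23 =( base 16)27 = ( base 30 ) 19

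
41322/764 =54+33/382 = 54.09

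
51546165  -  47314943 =4231222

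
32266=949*34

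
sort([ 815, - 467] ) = [ - 467, 815]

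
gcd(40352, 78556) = 4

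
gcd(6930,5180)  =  70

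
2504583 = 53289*47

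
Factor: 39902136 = 2^3*3^1*1662589^1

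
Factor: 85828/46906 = 2^1 *43^1*47^ ( - 1)= 86/47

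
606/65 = 606/65  =  9.32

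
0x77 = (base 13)92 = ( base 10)119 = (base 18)6b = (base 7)230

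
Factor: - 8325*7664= - 2^4*3^2*5^2*37^1*479^1 =- 63802800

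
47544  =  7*6792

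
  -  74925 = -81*925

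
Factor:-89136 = -2^4*3^2*619^1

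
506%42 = 2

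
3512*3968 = 13935616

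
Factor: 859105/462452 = 2^( - 2) * 5^1*13^1*13217^1 * 115613^( - 1 )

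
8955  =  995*9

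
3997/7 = 571= 571.00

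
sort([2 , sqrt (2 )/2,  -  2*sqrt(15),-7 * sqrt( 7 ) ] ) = [ - 7*sqrt( 7), - 2*sqrt( 15), sqrt ( 2 ) /2, 2]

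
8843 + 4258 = 13101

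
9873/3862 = 9873/3862 =2.56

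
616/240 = 77/30 = 2.57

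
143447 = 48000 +95447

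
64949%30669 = 3611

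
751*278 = 208778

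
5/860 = 1/172 = 0.01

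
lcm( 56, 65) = 3640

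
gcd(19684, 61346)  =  74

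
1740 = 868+872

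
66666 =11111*6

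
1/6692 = 1/6692 = 0.00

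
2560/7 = 365+ 5/7 = 365.71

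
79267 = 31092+48175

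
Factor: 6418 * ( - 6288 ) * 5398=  -2^6*3^1*131^1*2699^1*3209^1 =-217843760832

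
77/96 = 77/96  =  0.80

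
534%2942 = 534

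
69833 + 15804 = 85637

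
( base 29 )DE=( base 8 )607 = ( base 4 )12013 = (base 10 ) 391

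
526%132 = 130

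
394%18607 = 394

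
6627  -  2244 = 4383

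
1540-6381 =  - 4841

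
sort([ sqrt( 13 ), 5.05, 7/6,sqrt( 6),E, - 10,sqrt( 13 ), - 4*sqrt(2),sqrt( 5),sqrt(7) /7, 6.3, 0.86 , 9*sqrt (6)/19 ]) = [ - 10, - 4 * sqrt( 2 ),sqrt( 7)/7,0.86,9 * sqrt(6) /19, 7/6,sqrt(5),sqrt( 6),E,sqrt( 13),sqrt(13 ),5.05,6.3 ]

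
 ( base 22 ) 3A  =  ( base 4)1030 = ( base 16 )4c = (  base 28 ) 2k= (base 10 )76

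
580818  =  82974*7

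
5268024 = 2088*2523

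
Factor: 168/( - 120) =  - 7/5 = - 5^( - 1)*7^1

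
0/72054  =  0 = 0.00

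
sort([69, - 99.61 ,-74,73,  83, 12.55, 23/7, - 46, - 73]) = [ - 99.61,  -  74, - 73,- 46,23/7,12.55 , 69 , 73, 83 ]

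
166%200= 166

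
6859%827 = 243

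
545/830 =109/166  =  0.66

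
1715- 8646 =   -  6931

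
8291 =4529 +3762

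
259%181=78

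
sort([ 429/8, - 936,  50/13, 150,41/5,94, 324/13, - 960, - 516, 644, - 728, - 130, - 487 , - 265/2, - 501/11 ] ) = [ - 960, - 936 , - 728 , - 516, - 487,-265/2, - 130,-501/11,  50/13, 41/5, 324/13  ,  429/8, 94, 150, 644] 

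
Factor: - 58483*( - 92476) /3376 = 1352068477/844=2^(  -  2)*61^1*211^ ( -1)*233^1*251^1*379^1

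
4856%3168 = 1688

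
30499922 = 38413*794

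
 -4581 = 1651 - 6232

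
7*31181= 218267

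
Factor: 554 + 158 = 712= 2^3*89^1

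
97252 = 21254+75998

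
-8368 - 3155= - 11523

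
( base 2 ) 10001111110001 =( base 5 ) 243301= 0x23f1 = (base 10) 9201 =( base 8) 21761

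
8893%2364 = 1801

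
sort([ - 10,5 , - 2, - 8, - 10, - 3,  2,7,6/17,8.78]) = [ - 10,  -  10, - 8 , - 3,  -  2, 6/17,  2,5,7,8.78 ] 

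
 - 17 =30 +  - 47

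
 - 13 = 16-29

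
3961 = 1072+2889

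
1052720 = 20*52636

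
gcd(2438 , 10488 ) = 46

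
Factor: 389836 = 2^2*97459^1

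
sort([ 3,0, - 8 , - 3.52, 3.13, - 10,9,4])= [ - 10, - 8, - 3.52, 0,3,3.13,  4,9]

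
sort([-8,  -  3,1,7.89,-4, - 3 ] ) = [- 8 ,-4,-3, - 3,1,  7.89]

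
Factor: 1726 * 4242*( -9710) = -2^3*3^1 * 5^1*7^1*101^1*863^1*971^1 = -71093629320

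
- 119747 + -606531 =  -  726278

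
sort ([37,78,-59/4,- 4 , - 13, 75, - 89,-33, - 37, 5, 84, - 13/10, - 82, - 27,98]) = [ - 89, - 82,-37, - 33, - 27,  -  59/4 , - 13, - 4, - 13/10,5, 37,75, 78 , 84, 98 ] 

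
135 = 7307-7172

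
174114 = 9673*18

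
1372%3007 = 1372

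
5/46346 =5/46346 = 0.00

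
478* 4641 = 2218398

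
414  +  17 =431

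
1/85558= 1/85558 = 0.00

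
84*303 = 25452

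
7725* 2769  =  21390525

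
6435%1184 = 515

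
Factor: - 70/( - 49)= 10/7 = 2^1 * 5^1* 7^ (-1)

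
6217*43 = 267331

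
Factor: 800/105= 160/21 = 2^5 * 3^ (-1 )*5^1* 7^( - 1)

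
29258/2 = 14629 = 14629.00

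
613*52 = 31876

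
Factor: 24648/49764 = 2^1*11^( - 1)*29^(-1)*79^1 = 158/319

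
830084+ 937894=1767978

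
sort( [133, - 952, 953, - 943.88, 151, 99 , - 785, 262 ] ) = [- 952,-943.88, -785 , 99, 133  ,  151, 262,953 ]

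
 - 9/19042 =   -  1 + 19033/19042 = - 0.00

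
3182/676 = 4 +239/338 = 4.71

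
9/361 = 9/361 =0.02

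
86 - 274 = - 188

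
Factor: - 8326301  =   - 8326301^1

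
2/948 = 1/474  =  0.00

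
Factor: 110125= 5^3 * 881^1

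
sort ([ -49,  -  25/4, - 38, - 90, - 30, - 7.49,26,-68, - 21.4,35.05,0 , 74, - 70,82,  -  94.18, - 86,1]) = [ - 94.18,-90, - 86 , - 70, - 68, - 49,  -  38, - 30, - 21.4, - 7.49, - 25/4,0,1, 26,35.05,74, 82 ] 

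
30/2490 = 1/83 =0.01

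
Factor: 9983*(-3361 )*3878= - 2^1*7^1 * 67^1 * 149^1*277^1 * 3361^1 =- 130118002714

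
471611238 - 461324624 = 10286614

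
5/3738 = 5/3738  =  0.00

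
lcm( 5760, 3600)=28800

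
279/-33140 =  - 279/33140 = -0.01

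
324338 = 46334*7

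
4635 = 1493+3142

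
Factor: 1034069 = 1034069^1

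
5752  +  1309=7061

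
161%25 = 11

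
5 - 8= - 3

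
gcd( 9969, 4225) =1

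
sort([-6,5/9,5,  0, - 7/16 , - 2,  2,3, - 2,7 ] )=[ - 6 , - 2, - 2,  -  7/16,  0, 5/9,2,  3,  5,7]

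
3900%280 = 260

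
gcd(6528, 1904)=272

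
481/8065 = 481/8065 =0.06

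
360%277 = 83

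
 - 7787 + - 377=  -  8164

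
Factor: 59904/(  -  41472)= - 3^(- 2)*13^1=- 13/9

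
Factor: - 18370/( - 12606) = 3^ ( - 1)*5^1*167^1* 191^(-1)= 835/573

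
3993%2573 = 1420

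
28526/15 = 1901  +  11/15 = 1901.73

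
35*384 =13440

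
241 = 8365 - 8124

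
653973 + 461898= 1115871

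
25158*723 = 18189234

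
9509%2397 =2318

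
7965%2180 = 1425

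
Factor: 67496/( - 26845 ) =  - 2^3*5^(-1)*7^( - 1)*11^1 =- 88/35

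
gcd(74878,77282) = 2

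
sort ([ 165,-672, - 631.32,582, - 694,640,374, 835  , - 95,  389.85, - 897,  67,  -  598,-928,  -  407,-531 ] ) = [  -  928,-897,  -  694,- 672 ,-631.32,  -  598, - 531 , - 407,-95 , 67, 165 , 374,389.85, 582,640 , 835]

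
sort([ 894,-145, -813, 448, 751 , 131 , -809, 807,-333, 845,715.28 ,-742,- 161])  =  [ - 813,-809,- 742, - 333,-161, - 145, 131, 448, 715.28,751, 807,845,894 ] 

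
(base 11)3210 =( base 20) AC6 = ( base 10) 4246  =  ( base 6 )31354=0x1096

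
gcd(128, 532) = 4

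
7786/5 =1557+1/5 = 1557.20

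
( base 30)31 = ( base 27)3a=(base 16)5b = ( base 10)91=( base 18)51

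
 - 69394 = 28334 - 97728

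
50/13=50/13 =3.85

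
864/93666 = 144/15611=0.01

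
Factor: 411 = 3^1*137^1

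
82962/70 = 41481/35 = 1185.17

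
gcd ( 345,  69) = 69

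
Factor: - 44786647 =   -  44786647^1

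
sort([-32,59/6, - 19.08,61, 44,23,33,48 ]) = [  -  32, - 19.08, 59/6,23,33,44,48 , 61]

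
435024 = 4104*106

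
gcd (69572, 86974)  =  2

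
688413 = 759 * 907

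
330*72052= 23777160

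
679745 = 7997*85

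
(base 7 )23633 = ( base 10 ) 6149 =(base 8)14005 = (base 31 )6cb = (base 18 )10hb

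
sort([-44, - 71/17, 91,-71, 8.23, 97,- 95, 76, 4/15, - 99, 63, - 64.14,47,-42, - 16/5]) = [ -99,  -  95, - 71, - 64.14 , - 44, - 42, - 71/17, - 16/5, 4/15,  8.23, 47, 63, 76,91, 97 ]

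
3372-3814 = - 442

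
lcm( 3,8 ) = 24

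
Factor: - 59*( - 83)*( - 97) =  - 475009 = - 59^1*  83^1*97^1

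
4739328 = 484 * 9792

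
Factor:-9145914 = -2^1 * 3^1*1524319^1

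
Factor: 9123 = 3^1*3041^1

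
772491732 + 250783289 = 1023275021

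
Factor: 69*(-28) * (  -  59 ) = 113988= 2^2*3^1* 7^1*23^1*59^1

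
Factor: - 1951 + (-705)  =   - 2656= -2^5*83^1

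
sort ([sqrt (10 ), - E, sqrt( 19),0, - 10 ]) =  [-10 ,- E, 0, sqrt( 10 ),sqrt( 19)]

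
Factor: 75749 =211^1* 359^1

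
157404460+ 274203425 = 431607885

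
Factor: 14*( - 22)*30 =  - 2^3* 3^1*5^1*7^1*11^1 = - 9240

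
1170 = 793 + 377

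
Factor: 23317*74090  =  2^1*  5^1*7^1*31^1*239^1 * 3331^1 = 1727556530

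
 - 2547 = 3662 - 6209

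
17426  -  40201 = -22775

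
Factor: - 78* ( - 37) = 2^1*  3^1 * 13^1 * 37^1 = 2886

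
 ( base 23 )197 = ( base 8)1347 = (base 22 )1BH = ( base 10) 743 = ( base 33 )MH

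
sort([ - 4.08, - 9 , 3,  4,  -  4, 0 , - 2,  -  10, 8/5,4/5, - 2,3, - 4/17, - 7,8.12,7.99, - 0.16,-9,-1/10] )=[ - 10, - 9, - 9, - 7, - 4.08, - 4, - 2, - 2, - 4/17, - 0.16, - 1/10,  0, 4/5,8/5,  3,3,4,7.99, 8.12]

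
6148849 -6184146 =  - 35297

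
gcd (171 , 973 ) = 1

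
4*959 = 3836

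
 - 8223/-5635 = 1 + 2588/5635 =1.46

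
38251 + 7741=45992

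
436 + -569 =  - 133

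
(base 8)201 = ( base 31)45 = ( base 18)73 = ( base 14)93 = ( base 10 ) 129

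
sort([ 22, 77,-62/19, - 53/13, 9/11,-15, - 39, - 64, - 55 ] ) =[ - 64, - 55, - 39,-15, -53/13,  -  62/19,9/11  ,  22, 77] 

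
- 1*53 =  - 53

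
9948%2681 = 1905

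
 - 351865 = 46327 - 398192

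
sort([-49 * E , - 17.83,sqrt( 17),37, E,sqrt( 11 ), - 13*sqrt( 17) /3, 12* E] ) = [ - 49*  E, - 13*sqrt( 17) /3  ,-17.83 , E, sqrt( 11), sqrt( 17),12 * E,37]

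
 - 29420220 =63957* ( - 460)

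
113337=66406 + 46931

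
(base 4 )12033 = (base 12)293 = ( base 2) 110001111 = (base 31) CR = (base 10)399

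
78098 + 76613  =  154711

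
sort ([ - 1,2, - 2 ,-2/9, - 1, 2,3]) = [ - 2, - 1, - 1, - 2/9,2,  2, 3]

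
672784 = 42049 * 16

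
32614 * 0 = 0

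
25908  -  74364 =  - 48456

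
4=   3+1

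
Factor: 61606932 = 2^2 * 3^1*5133911^1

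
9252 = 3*3084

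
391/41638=391/41638 = 0.01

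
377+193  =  570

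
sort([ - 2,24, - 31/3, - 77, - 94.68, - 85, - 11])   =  [ - 94.68, - 85, - 77, - 11, - 31/3, - 2,24 ] 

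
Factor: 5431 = 5431^1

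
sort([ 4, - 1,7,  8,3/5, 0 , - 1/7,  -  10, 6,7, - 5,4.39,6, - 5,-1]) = [ - 10, - 5, - 5, -1,  -  1, - 1/7, 0, 3/5, 4 , 4.39,  6,6,  7 , 7 , 8] 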